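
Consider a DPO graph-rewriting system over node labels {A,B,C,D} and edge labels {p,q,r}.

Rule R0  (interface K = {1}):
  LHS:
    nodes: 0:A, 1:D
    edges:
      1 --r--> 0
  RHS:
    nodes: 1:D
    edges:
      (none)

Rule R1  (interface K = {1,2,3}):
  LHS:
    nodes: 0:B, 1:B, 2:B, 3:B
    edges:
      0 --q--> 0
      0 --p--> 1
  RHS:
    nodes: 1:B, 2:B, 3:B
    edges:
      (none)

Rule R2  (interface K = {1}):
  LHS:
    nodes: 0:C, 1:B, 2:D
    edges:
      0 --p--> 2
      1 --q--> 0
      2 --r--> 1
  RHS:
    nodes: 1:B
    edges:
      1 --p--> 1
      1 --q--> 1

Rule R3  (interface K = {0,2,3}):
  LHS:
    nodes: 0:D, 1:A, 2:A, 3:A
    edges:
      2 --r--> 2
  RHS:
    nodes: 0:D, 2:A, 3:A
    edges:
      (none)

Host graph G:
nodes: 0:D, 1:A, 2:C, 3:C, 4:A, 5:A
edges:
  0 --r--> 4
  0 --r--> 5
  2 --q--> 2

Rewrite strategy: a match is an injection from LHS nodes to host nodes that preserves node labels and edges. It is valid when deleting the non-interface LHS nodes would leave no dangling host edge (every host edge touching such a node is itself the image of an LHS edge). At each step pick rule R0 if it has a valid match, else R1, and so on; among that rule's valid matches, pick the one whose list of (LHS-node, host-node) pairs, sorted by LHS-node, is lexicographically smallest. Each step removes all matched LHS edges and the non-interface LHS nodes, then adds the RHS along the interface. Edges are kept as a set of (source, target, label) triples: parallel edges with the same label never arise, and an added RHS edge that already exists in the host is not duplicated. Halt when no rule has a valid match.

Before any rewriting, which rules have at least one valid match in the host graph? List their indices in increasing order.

Answer: [R0]

Steps:
R0: 2 valid matches — {0↦4, 1↦0}, {0↦5, 1↦0}
R1: no valid match — LHS pattern not found
R2: no valid match — LHS pattern not found
R3: no valid match — LHS pattern not found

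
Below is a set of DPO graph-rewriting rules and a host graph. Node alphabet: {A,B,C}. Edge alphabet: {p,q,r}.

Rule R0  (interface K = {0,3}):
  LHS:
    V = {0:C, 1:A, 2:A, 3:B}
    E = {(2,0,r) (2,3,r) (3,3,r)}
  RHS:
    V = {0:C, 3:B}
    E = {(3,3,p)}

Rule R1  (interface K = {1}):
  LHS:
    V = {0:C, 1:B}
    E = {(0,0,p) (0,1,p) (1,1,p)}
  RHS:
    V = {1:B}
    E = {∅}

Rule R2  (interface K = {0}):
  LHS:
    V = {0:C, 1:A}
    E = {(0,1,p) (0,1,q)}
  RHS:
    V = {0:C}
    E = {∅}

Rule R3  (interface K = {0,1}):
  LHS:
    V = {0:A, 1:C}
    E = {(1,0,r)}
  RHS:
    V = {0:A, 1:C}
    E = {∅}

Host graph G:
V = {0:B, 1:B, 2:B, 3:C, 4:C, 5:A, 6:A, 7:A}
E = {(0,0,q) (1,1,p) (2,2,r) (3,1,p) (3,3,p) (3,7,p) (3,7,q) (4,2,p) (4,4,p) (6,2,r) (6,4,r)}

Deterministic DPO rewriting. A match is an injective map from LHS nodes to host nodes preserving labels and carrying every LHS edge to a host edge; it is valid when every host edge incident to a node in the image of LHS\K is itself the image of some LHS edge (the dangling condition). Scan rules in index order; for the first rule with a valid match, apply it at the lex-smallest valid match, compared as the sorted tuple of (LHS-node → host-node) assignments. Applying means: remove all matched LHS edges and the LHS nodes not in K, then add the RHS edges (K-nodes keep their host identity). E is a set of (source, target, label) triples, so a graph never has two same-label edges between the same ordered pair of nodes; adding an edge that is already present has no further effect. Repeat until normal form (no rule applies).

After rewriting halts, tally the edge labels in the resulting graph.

initial: |V|=8 |E|=11  E = 0-q->0 1-p->1 2-r->2 3-p->1 3-p->3 3-p->7 3-q->7 4-p->2 4-p->4 6-r->2 6-r->4
step 1: apply R0 at {0↦4, 1↦5, 2↦6, 3↦2}  → |V|=6 |E|=9  E = 0-q->0 1-p->1 2-p->2 3-p->1 3-p->3 3-p->7 3-q->7 4-p->2 4-p->4
step 2: apply R1 at {0↦4, 1↦2}  → |V|=5 |E|=6  E = 0-q->0 1-p->1 3-p->1 3-p->3 3-p->7 3-q->7
step 3: apply R2 at {0↦3, 1↦7}  → |V|=4 |E|=4  E = 0-q->0 1-p->1 3-p->1 3-p->3
step 4: apply R1 at {0↦3, 1↦1}  → |V|=3 |E|=1  E = 0-q->0
normal form: no rule applies after step 4
NF edges: [(0, 0, 'q')]

Answer: q:1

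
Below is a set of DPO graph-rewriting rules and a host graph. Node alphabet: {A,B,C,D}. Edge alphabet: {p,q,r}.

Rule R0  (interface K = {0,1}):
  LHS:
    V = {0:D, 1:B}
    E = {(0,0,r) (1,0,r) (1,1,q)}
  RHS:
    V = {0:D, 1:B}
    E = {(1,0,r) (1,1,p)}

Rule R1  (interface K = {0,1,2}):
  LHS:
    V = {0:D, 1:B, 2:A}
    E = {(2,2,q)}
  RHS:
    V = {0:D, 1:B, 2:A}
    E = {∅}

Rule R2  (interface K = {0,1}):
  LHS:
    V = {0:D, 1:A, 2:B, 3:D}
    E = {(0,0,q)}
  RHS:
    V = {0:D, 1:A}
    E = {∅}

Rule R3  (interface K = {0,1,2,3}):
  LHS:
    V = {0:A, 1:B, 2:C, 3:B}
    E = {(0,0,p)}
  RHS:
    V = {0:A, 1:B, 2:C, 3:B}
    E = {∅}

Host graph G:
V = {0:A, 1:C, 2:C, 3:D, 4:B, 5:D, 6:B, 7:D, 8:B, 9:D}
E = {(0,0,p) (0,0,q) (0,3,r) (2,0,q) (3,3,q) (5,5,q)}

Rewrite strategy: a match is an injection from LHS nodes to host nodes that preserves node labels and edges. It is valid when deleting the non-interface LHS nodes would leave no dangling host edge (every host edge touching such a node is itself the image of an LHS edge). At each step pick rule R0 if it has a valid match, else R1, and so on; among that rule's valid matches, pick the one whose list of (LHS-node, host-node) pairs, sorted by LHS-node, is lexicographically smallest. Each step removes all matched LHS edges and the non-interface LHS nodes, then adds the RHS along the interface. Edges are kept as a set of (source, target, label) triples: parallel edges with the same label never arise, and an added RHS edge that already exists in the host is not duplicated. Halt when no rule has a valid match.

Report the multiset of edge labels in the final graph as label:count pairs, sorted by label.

Answer: p:1 q:1 r:1

Derivation:
initial: |V|=10 |E|=6  E = 0-p->0 0-q->0 0-r->3 2-q->0 3-q->3 5-q->5
step 1: apply R1 at {0↦3, 1↦4, 2↦0}  → |V|=10 |E|=5  E = 0-p->0 0-r->3 2-q->0 3-q->3 5-q->5
step 2: apply R2 at {0↦3, 1↦0, 2↦4, 3↦7}  → |V|=8 |E|=4  E = 0-p->0 0-r->3 2-q->0 5-q->5
step 3: apply R2 at {0↦5, 1↦0, 2↦6, 3↦9}  → |V|=6 |E|=3  E = 0-p->0 0-r->3 2-q->0
halt: no rule applies after step 3
NF edges: [(0, 0, 'p'), (0, 3, 'r'), (2, 0, 'q')]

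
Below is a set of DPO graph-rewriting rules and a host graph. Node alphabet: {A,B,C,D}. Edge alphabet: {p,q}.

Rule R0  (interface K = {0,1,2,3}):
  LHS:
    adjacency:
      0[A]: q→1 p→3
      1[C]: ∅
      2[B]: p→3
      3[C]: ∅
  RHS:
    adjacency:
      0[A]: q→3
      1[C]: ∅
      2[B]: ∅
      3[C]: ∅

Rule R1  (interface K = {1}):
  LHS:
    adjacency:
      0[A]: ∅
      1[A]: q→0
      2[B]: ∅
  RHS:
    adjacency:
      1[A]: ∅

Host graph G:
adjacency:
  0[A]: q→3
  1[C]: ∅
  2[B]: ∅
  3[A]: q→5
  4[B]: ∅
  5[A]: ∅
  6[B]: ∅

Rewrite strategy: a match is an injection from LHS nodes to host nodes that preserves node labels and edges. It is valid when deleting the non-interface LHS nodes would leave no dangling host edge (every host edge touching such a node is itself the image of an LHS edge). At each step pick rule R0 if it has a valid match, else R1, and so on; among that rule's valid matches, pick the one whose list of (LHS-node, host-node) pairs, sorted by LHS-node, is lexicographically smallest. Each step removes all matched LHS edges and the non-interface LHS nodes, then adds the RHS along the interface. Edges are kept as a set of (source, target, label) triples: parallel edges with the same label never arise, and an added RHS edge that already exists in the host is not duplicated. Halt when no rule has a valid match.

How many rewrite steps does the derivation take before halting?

Answer: 2

Steps:
[0] host  ⇒  7 nodes, 2 edges  {0-q->3 3-q->5}
[1] R1 @ {0↦5, 1↦3, 2↦2}  ⇒  5 nodes, 1 edges  {0-q->3}
[2] R1 @ {0↦3, 1↦0, 2↦4}  ⇒  3 nodes, 0 edges  {∅}
halt: no rule applies after step 2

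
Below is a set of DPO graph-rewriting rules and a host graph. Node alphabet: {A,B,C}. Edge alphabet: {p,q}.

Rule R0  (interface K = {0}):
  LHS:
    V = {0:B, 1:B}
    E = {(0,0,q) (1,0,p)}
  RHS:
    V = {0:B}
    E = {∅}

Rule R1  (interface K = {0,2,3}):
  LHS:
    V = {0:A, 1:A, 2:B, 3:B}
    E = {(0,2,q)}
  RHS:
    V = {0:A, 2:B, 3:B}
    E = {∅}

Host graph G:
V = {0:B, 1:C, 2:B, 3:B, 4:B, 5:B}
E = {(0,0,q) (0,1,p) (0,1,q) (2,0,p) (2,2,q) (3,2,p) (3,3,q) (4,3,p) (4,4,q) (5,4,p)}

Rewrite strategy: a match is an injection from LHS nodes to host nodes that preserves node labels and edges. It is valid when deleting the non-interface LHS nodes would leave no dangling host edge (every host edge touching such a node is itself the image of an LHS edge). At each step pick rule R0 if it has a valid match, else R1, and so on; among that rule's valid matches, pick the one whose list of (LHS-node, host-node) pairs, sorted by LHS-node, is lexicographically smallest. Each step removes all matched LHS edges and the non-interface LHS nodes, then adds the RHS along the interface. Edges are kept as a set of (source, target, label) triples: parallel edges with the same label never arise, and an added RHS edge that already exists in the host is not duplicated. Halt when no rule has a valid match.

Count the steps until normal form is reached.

Answer: 4

Derivation:
[0] host  ⇒  6 nodes, 10 edges  {0-q->0 0-p->1 0-q->1 2-p->0 2-q->2 3-p->2 3-q->3 4-p->3 4-q->4 5-p->4}
[1] R0 @ {0↦4, 1↦5}  ⇒  5 nodes, 8 edges  {0-q->0 0-p->1 0-q->1 2-p->0 2-q->2 3-p->2 3-q->3 4-p->3}
[2] R0 @ {0↦3, 1↦4}  ⇒  4 nodes, 6 edges  {0-q->0 0-p->1 0-q->1 2-p->0 2-q->2 3-p->2}
[3] R0 @ {0↦2, 1↦3}  ⇒  3 nodes, 4 edges  {0-q->0 0-p->1 0-q->1 2-p->0}
[4] R0 @ {0↦0, 1↦2}  ⇒  2 nodes, 2 edges  {0-p->1 0-q->1}
final graph: no rule applies after step 4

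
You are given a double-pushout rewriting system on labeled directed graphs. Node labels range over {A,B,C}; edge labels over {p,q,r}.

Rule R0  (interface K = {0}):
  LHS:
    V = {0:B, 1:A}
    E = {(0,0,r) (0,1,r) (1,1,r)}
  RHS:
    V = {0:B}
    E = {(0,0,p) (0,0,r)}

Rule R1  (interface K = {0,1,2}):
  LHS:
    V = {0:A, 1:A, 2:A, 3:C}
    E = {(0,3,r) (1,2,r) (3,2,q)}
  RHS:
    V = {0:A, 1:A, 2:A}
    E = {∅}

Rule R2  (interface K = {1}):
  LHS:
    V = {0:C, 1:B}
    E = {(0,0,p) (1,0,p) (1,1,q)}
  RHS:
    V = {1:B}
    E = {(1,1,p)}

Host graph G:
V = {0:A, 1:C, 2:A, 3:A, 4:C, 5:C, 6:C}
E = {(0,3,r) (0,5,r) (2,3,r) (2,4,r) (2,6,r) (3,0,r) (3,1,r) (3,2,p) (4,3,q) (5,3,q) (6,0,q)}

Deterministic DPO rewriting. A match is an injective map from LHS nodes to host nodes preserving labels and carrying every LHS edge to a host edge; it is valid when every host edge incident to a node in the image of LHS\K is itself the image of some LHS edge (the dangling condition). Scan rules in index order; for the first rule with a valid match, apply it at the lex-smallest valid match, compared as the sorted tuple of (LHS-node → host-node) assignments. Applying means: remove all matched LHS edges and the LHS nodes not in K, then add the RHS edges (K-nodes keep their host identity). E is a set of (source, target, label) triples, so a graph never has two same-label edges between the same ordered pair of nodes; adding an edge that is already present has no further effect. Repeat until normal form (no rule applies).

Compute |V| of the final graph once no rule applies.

[0] host  ⇒  7 nodes, 11 edges  {0-r->3 0-r->5 2-r->3 2-r->4 2-r->6 3-r->0 3-r->1 3-p->2 4-q->3 5-q->3 6-q->0}
[1] R1 @ {0↦0, 1↦2, 2↦3, 3↦5}  ⇒  6 nodes, 8 edges  {0-r->3 2-r->4 2-r->6 3-r->0 3-r->1 3-p->2 4-q->3 6-q->0}
[2] R1 @ {0↦2, 1↦0, 2↦3, 3↦4}  ⇒  5 nodes, 5 edges  {2-r->6 3-r->0 3-r->1 3-p->2 6-q->0}
[3] R1 @ {0↦2, 1↦3, 2↦0, 3↦6}  ⇒  4 nodes, 2 edges  {3-r->1 3-p->2}
halt: no rule applies after step 3
NF nodes: {0:A, 1:C, 2:A, 3:A}

Answer: 4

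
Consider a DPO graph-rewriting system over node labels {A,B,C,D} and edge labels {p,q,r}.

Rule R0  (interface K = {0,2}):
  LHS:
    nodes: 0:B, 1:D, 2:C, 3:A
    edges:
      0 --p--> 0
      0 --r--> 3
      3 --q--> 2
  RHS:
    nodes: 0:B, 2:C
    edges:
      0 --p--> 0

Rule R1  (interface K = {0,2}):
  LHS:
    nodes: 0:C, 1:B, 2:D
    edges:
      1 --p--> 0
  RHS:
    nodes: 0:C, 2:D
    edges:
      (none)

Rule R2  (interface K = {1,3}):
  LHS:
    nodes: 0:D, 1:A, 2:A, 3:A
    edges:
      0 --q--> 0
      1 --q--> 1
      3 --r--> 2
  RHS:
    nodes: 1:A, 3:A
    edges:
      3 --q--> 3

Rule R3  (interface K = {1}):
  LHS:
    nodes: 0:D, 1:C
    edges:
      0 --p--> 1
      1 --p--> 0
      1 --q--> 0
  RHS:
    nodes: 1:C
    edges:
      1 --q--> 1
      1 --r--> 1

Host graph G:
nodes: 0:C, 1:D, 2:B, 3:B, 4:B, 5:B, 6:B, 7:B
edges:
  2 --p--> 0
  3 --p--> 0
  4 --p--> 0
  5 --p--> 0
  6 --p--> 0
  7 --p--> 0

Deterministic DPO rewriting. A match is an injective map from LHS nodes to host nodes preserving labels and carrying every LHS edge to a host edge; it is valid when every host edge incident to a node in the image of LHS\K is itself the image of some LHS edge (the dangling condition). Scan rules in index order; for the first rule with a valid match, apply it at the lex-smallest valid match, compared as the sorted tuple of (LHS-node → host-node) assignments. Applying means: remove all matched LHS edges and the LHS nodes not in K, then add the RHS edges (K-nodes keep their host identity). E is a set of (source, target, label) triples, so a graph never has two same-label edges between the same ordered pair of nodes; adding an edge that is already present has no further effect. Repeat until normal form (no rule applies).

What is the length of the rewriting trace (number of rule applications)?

Answer: 6

Rewrite trace:
initial: |V|=8 |E|=6  E = 2-p->0 3-p->0 4-p->0 5-p->0 6-p->0 7-p->0
step 1: apply R1 at {0↦0, 1↦2, 2↦1}  → |V|=7 |E|=5  E = 3-p->0 4-p->0 5-p->0 6-p->0 7-p->0
step 2: apply R1 at {0↦0, 1↦3, 2↦1}  → |V|=6 |E|=4  E = 4-p->0 5-p->0 6-p->0 7-p->0
step 3: apply R1 at {0↦0, 1↦4, 2↦1}  → |V|=5 |E|=3  E = 5-p->0 6-p->0 7-p->0
step 4: apply R1 at {0↦0, 1↦5, 2↦1}  → |V|=4 |E|=2  E = 6-p->0 7-p->0
step 5: apply R1 at {0↦0, 1↦6, 2↦1}  → |V|=3 |E|=1  E = 7-p->0
step 6: apply R1 at {0↦0, 1↦7, 2↦1}  → |V|=2 |E|=0  E = ∅
halt: no rule applies after step 6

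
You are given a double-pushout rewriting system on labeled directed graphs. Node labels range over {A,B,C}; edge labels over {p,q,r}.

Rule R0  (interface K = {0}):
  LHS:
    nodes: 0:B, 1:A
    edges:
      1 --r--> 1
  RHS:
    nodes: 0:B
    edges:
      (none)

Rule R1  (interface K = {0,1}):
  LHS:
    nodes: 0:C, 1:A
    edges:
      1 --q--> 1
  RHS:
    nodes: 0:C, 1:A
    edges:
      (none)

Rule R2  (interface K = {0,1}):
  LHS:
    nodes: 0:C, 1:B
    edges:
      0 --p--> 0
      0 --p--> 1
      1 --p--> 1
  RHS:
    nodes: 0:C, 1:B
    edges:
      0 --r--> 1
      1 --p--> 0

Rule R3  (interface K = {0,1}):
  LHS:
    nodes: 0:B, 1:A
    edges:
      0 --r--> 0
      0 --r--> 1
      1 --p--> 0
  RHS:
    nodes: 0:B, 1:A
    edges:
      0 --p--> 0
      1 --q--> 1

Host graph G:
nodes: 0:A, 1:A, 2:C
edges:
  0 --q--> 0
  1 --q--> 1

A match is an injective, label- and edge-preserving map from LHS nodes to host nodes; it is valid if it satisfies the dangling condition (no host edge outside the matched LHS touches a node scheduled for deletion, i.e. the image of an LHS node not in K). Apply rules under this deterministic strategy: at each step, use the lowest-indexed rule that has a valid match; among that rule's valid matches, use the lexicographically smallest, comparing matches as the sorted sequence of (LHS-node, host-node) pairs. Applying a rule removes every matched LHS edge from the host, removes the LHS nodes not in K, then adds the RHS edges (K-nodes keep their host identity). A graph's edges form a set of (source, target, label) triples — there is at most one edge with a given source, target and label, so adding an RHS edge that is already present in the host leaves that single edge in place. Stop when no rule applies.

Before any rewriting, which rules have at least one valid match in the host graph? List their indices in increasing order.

Answer: [R1]

Steps:
R0: no valid match — LHS pattern not found
R1: 2 valid matches — {0↦2, 1↦0}, {0↦2, 1↦1}
R2: no valid match — LHS pattern not found
R3: no valid match — LHS pattern not found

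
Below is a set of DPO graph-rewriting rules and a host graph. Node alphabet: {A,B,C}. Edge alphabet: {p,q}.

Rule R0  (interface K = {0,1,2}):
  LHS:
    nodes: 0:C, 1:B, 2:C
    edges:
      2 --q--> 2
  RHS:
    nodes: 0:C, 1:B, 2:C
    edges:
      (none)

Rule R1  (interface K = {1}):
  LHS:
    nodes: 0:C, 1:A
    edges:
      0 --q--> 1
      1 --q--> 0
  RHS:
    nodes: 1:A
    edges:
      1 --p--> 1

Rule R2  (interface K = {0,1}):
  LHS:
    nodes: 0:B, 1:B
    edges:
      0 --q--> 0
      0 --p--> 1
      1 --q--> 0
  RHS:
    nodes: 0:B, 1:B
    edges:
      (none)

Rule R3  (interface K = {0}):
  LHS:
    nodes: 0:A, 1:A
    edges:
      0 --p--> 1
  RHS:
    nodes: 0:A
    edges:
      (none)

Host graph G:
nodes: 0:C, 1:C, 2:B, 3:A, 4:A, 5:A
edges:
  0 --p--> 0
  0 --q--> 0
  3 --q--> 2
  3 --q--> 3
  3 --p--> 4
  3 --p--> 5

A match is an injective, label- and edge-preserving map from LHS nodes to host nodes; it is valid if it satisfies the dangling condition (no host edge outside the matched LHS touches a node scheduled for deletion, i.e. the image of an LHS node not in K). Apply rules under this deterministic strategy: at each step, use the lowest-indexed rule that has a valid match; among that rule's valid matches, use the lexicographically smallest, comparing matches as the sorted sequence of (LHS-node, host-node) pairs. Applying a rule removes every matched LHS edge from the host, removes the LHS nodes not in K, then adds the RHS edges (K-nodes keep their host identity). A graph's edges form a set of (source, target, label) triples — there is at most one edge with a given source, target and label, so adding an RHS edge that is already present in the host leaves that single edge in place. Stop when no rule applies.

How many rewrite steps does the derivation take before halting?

[0] host  ⇒  6 nodes, 6 edges  {0-p->0 0-q->0 3-q->2 3-q->3 3-p->4 3-p->5}
[1] R0 @ {0↦1, 1↦2, 2↦0}  ⇒  6 nodes, 5 edges  {0-p->0 3-q->2 3-q->3 3-p->4 3-p->5}
[2] R3 @ {0↦3, 1↦4}  ⇒  5 nodes, 4 edges  {0-p->0 3-q->2 3-q->3 3-p->5}
[3] R3 @ {0↦3, 1↦5}  ⇒  4 nodes, 3 edges  {0-p->0 3-q->2 3-q->3}
normal form: no rule applies after step 3

Answer: 3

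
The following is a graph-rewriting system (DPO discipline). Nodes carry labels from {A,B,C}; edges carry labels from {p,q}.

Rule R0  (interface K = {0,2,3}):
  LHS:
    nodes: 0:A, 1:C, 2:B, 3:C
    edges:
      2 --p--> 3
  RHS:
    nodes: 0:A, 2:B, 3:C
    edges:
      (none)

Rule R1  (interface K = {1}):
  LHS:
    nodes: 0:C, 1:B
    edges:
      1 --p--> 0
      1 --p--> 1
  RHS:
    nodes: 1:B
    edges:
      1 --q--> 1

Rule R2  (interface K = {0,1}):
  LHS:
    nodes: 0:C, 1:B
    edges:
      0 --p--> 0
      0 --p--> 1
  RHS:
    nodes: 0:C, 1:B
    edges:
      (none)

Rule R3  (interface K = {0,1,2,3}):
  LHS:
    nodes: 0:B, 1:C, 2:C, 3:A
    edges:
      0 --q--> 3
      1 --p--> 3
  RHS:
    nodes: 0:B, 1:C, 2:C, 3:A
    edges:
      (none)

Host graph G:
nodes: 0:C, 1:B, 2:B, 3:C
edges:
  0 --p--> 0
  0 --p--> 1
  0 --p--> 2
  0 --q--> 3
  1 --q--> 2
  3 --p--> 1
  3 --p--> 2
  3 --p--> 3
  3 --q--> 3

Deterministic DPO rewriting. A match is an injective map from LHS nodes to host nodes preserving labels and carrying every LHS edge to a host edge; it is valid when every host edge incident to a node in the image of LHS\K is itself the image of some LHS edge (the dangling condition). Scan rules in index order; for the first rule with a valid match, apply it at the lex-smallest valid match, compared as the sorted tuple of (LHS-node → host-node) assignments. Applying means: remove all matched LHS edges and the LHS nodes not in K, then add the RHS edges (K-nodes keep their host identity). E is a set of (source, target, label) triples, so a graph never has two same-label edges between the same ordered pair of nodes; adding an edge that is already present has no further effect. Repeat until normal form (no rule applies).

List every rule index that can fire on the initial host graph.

R0: no valid match — LHS pattern not found
R1: no valid match — LHS pattern not found
R2: 4 valid matches — {0↦0, 1↦1}, {0↦0, 1↦2}, {0↦3, 1↦1} (+1 more)
R3: no valid match — LHS pattern not found

Answer: [R2]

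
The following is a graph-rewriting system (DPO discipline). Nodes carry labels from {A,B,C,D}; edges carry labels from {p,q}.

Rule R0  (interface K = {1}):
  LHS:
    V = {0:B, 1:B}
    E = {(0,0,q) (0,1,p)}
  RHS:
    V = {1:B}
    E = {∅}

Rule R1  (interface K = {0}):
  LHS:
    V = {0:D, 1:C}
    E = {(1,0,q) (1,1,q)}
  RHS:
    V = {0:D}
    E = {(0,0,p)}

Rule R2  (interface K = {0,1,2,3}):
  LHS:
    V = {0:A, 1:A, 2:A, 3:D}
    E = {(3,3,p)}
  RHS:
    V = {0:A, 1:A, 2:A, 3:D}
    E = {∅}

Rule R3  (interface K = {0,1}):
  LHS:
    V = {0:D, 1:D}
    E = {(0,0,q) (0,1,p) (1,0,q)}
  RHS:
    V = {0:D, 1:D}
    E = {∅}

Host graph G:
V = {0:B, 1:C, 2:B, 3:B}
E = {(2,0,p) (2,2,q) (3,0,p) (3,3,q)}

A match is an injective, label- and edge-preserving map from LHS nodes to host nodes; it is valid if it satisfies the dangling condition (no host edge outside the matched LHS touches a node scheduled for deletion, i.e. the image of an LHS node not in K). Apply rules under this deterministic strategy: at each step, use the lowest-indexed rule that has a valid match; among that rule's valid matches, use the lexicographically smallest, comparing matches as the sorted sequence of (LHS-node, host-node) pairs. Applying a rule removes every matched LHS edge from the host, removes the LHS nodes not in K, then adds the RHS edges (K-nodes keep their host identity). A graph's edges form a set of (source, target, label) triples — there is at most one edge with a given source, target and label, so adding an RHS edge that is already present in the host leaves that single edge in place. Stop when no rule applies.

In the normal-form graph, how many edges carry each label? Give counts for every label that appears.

[0] host  ⇒  4 nodes, 4 edges  {2-p->0 2-q->2 3-p->0 3-q->3}
[1] R0 @ {0↦2, 1↦0}  ⇒  3 nodes, 2 edges  {3-p->0 3-q->3}
[2] R0 @ {0↦3, 1↦0}  ⇒  2 nodes, 0 edges  {∅}
final graph: no rule applies after step 2
NF edges: []

Answer: (no edges)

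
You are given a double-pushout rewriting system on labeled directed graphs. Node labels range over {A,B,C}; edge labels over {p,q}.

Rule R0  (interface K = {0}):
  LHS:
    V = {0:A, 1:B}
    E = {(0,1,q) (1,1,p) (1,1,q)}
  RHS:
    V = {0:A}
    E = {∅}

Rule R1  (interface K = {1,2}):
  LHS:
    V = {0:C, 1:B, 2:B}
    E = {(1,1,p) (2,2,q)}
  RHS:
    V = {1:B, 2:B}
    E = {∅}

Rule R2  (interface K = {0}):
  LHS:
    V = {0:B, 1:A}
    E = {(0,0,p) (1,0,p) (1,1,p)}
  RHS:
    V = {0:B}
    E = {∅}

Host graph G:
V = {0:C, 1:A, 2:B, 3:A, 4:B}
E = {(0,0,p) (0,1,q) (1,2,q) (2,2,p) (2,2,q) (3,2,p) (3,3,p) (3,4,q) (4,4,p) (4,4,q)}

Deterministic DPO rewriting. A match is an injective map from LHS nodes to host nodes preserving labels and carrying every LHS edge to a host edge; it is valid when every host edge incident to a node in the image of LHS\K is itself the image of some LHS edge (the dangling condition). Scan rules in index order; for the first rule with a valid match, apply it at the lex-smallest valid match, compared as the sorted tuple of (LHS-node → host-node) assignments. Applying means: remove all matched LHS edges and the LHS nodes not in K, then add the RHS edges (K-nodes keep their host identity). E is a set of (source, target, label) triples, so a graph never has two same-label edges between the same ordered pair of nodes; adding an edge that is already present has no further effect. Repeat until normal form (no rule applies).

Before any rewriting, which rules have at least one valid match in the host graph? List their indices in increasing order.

Answer: [R0]

Steps:
R0: 1 valid match — {0↦3, 1↦4}
R1: no valid match — 2 raw matches, all fail dangling condition
R2: no valid match — 1 raw match, all fail dangling condition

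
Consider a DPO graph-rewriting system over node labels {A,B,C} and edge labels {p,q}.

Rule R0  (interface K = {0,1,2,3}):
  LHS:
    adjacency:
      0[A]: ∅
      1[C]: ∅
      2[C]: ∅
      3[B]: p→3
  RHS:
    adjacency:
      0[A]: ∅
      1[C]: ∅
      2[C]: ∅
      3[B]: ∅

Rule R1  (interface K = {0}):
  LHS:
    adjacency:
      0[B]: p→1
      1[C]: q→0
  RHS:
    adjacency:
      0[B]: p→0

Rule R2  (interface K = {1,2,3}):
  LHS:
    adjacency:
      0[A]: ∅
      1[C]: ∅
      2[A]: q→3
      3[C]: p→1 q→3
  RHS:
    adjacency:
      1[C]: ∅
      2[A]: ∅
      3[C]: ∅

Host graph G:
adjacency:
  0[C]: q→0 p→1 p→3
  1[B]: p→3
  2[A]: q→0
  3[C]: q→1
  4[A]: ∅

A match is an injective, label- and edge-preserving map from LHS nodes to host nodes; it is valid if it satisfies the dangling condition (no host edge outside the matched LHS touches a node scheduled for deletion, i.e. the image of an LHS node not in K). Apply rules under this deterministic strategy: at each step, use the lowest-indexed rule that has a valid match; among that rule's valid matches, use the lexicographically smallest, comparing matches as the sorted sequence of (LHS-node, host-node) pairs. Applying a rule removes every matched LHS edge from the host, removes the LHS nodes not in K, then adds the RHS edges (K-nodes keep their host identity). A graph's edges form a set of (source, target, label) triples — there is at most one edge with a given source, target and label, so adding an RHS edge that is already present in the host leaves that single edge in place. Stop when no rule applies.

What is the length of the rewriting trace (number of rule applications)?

Answer: 2

Rewrite trace:
start.  V:5 E:6  edges: 0-q->0 0-p->1 0-p->3 1-p->3 2-q->0 3-q->1
1. fire R2 via {0↦4, 1↦3, 2↦2, 3↦0}  →  V:4 E:3  edges: 0-p->1 1-p->3 3-q->1
2. fire R1 via {0↦1, 1↦3}  →  V:3 E:2  edges: 0-p->1 1-p->1
halt: no rule applies after step 2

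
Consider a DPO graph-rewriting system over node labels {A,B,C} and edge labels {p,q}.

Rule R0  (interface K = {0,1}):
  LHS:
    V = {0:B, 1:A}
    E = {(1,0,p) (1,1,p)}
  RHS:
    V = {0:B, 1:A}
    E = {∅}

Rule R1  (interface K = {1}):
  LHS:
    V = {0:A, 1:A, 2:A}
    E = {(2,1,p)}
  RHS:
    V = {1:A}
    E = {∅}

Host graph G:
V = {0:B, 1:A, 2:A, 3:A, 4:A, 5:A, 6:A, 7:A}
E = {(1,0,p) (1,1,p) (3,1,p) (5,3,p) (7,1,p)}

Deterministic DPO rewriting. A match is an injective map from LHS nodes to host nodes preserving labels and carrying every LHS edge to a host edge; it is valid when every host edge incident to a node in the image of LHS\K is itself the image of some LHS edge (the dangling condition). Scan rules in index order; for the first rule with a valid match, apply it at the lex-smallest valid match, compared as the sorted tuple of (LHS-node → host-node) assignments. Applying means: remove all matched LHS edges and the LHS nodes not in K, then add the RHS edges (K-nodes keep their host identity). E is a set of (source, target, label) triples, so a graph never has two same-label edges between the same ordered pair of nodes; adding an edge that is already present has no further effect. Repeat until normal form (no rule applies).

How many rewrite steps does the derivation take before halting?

Answer: 4

Steps:
[0] host  ⇒  8 nodes, 5 edges  {1-p->0 1-p->1 3-p->1 5-p->3 7-p->1}
[1] R0 @ {0↦0, 1↦1}  ⇒  8 nodes, 3 edges  {3-p->1 5-p->3 7-p->1}
[2] R1 @ {0↦2, 1↦1, 2↦7}  ⇒  6 nodes, 2 edges  {3-p->1 5-p->3}
[3] R1 @ {0↦4, 1↦3, 2↦5}  ⇒  4 nodes, 1 edges  {3-p->1}
[4] R1 @ {0↦6, 1↦1, 2↦3}  ⇒  2 nodes, 0 edges  {∅}
halt: no rule applies after step 4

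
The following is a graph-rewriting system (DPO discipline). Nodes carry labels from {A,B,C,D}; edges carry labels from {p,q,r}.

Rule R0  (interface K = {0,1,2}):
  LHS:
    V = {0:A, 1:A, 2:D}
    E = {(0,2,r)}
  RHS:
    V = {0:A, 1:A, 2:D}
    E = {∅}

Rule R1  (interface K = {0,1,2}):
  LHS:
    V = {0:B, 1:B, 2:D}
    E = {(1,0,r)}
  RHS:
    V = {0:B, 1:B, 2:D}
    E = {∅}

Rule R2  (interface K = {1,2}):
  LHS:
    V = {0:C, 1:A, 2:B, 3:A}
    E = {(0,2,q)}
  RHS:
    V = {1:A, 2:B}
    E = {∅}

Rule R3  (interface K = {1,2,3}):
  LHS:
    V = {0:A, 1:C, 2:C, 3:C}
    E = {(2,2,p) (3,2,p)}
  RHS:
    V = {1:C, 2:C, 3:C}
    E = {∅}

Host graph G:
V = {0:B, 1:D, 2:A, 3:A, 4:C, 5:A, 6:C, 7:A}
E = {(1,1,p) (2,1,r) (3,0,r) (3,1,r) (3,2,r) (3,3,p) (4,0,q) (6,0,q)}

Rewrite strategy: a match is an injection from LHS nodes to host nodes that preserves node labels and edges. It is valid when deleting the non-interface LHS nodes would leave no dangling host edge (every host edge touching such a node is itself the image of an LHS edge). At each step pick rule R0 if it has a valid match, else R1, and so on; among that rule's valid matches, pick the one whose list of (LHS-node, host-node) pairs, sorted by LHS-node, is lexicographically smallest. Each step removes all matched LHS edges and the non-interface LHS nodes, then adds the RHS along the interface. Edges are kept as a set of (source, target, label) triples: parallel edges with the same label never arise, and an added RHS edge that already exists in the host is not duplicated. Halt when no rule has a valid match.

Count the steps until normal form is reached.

Answer: 4

Rewrite trace:
initial: |V|=8 |E|=8  E = 1-p->1 2-r->1 3-r->0 3-r->1 3-r->2 3-p->3 4-q->0 6-q->0
step 1: apply R0 at {0↦2, 1↦3, 2↦1}  → |V|=8 |E|=7  E = 1-p->1 3-r->0 3-r->1 3-r->2 3-p->3 4-q->0 6-q->0
step 2: apply R0 at {0↦3, 1↦2, 2↦1}  → |V|=8 |E|=6  E = 1-p->1 3-r->0 3-r->2 3-p->3 4-q->0 6-q->0
step 3: apply R2 at {0↦4, 1↦2, 2↦0, 3↦5}  → |V|=6 |E|=5  E = 1-p->1 3-r->0 3-r->2 3-p->3 6-q->0
step 4: apply R2 at {0↦6, 1↦2, 2↦0, 3↦7}  → |V|=4 |E|=4  E = 1-p->1 3-r->0 3-r->2 3-p->3
halt: no rule applies after step 4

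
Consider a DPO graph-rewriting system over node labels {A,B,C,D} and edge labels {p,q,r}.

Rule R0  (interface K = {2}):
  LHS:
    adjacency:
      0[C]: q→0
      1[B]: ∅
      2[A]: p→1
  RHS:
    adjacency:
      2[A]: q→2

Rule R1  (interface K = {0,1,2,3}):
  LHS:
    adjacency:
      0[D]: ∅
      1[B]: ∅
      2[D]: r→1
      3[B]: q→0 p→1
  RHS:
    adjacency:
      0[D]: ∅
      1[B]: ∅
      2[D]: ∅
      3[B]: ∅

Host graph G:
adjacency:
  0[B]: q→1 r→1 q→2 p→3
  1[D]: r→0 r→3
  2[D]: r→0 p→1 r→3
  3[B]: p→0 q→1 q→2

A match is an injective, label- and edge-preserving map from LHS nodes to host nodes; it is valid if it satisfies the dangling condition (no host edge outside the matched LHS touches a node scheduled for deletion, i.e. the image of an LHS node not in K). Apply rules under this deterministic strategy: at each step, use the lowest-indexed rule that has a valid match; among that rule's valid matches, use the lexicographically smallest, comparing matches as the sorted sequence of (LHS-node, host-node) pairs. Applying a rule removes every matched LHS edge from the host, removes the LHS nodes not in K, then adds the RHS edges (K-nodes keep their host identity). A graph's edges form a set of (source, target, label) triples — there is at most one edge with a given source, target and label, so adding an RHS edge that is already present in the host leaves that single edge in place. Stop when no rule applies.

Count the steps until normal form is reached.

start.  V:4 E:12  edges: 0-q->1 0-r->1 0-q->2 0-p->3 1-r->0 1-r->3 2-r->0 2-p->1 2-r->3 3-p->0 3-q->1 3-q->2
1. fire R1 via {0↦1, 1↦0, 2↦2, 3↦3}  →  V:4 E:9  edges: 0-q->1 0-r->1 0-q->2 0-p->3 1-r->0 1-r->3 2-p->1 2-r->3 3-q->2
2. fire R1 via {0↦1, 1↦3, 2↦2, 3↦0}  →  V:4 E:6  edges: 0-r->1 0-q->2 1-r->0 1-r->3 2-p->1 3-q->2
normal form: no rule applies after step 2

Answer: 2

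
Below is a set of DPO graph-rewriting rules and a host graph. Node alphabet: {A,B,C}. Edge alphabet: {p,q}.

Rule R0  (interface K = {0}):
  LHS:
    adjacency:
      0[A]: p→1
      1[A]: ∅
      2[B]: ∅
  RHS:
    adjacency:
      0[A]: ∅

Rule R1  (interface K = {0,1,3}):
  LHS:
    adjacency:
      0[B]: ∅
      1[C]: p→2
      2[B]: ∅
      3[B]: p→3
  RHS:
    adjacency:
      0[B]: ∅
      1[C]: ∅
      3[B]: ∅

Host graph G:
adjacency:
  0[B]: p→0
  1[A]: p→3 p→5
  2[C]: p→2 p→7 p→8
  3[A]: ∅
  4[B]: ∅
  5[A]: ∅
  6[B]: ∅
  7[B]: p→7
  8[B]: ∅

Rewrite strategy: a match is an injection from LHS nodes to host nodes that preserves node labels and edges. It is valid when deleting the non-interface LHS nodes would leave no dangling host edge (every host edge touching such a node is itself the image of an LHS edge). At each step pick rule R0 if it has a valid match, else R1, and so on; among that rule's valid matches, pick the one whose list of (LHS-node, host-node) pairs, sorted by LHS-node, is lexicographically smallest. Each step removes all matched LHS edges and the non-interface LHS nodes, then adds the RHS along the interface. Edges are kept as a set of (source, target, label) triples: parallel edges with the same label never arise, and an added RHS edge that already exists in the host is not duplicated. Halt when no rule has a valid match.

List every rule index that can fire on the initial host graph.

R0: 4 valid matches — {0↦1, 1↦3, 2↦4}, {0↦1, 1↦3, 2↦6}, {0↦1, 1↦5, 2↦4} (+1 more)
R1: 6 valid matches — {0↦0, 1↦2, 2↦8, 3↦7}, {0↦4, 1↦2, 2↦8, 3↦0}, {0↦4, 1↦2, 2↦8, 3↦7} (+3 more)

Answer: [R0,R1]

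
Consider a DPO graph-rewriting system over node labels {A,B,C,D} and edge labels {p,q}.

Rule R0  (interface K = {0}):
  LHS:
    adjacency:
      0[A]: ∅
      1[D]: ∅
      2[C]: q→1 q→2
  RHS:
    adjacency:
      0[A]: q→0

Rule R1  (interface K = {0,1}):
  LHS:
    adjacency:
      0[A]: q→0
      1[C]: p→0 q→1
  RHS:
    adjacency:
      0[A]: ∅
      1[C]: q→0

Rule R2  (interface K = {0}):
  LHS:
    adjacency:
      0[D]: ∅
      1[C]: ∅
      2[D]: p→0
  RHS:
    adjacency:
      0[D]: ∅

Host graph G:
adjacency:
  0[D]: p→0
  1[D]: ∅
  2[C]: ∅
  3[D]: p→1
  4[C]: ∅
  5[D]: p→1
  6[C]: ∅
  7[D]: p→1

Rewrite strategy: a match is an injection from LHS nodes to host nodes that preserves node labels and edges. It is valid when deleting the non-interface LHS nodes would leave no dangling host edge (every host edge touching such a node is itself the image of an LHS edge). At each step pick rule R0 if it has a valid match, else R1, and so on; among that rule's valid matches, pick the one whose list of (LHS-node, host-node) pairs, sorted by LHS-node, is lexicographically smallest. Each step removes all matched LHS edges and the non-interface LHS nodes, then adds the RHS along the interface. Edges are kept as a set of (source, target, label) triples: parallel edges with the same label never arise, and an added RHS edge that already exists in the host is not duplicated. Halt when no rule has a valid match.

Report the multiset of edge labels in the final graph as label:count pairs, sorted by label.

[0] host  ⇒  8 nodes, 4 edges  {0-p->0 3-p->1 5-p->1 7-p->1}
[1] R2 @ {0↦1, 1↦2, 2↦3}  ⇒  6 nodes, 3 edges  {0-p->0 5-p->1 7-p->1}
[2] R2 @ {0↦1, 1↦4, 2↦5}  ⇒  4 nodes, 2 edges  {0-p->0 7-p->1}
[3] R2 @ {0↦1, 1↦6, 2↦7}  ⇒  2 nodes, 1 edges  {0-p->0}
halt: no rule applies after step 3
NF edges: [(0, 0, 'p')]

Answer: p:1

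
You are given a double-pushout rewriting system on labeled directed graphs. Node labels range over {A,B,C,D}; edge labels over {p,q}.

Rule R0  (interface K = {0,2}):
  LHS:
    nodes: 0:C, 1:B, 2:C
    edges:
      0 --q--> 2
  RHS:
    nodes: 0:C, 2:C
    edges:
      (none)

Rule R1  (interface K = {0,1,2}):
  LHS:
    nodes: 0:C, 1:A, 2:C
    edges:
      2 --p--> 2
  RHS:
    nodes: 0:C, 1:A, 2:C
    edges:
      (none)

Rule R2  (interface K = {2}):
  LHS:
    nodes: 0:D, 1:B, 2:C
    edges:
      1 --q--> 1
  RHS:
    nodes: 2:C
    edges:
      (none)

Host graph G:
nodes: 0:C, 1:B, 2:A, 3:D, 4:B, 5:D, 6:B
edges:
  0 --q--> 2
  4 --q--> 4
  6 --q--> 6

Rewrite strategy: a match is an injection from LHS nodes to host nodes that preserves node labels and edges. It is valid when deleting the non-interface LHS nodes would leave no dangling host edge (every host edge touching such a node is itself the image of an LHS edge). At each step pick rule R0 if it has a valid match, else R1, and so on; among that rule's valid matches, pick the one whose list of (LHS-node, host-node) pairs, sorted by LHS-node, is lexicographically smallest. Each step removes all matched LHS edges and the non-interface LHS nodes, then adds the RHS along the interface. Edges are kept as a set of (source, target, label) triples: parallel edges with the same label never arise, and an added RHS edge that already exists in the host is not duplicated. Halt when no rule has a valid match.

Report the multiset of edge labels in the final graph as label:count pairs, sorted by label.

Answer: q:1

Derivation:
[0] host  ⇒  7 nodes, 3 edges  {0-q->2 4-q->4 6-q->6}
[1] R2 @ {0↦3, 1↦4, 2↦0}  ⇒  5 nodes, 2 edges  {0-q->2 6-q->6}
[2] R2 @ {0↦5, 1↦6, 2↦0}  ⇒  3 nodes, 1 edges  {0-q->2}
halt: no rule applies after step 2
NF edges: [(0, 2, 'q')]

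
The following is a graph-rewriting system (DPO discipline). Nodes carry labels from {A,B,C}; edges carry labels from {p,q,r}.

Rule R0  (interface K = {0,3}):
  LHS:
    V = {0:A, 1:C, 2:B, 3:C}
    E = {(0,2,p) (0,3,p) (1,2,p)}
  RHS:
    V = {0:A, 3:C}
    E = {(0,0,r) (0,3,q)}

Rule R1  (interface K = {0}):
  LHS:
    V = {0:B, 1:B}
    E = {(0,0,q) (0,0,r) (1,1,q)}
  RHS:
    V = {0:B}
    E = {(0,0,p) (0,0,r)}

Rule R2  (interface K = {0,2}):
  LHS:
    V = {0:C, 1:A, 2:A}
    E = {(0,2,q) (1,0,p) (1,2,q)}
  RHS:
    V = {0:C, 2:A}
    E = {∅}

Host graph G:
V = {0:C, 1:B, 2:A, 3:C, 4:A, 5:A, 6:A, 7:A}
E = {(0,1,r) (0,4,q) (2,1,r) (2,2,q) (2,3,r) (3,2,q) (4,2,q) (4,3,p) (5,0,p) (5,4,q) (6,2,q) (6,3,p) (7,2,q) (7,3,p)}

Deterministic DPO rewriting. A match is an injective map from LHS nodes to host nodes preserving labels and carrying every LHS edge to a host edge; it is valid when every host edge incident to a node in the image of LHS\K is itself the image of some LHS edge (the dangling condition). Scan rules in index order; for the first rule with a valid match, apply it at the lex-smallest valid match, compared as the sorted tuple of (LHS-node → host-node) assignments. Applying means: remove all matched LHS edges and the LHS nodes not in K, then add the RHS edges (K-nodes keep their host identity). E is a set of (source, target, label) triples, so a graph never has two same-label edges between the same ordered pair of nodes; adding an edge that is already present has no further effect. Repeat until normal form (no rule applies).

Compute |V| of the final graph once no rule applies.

Answer: 6

Steps:
start.  V:8 E:14  edges: 0-r->1 0-q->4 2-r->1 2-q->2 2-r->3 3-q->2 4-q->2 4-p->3 5-p->0 5-q->4 6-q->2 6-p->3 7-q->2 7-p->3
1. fire R2 via {0↦0, 1↦5, 2↦4}  →  V:7 E:11  edges: 0-r->1 2-r->1 2-q->2 2-r->3 3-q->2 4-q->2 4-p->3 6-q->2 6-p->3 7-q->2 7-p->3
2. fire R2 via {0↦3, 1↦4, 2↦2}  →  V:6 E:8  edges: 0-r->1 2-r->1 2-q->2 2-r->3 6-q->2 6-p->3 7-q->2 7-p->3
final graph: no rule applies after step 2
NF nodes: {0:C, 1:B, 2:A, 3:C, 6:A, 7:A}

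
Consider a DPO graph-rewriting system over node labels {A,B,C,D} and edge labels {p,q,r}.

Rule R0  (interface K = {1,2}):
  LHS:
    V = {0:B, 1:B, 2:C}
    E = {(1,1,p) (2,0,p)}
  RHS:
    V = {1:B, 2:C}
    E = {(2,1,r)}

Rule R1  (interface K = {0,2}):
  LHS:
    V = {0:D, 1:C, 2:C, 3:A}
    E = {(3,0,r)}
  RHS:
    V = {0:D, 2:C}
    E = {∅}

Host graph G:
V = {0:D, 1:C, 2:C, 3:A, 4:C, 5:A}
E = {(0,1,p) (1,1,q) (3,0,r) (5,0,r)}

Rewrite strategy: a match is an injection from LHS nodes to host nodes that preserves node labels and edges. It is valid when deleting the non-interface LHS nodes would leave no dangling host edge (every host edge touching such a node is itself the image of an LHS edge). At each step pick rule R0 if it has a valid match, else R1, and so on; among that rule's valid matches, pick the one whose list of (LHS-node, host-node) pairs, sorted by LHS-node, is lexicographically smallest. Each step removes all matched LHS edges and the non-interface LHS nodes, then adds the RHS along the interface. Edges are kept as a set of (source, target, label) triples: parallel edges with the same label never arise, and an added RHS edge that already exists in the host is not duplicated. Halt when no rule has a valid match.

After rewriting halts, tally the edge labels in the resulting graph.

start.  V:6 E:4  edges: 0-p->1 1-q->1 3-r->0 5-r->0
1. fire R1 via {0↦0, 1↦2, 2↦1, 3↦3}  →  V:4 E:3  edges: 0-p->1 1-q->1 5-r->0
2. fire R1 via {0↦0, 1↦4, 2↦1, 3↦5}  →  V:2 E:2  edges: 0-p->1 1-q->1
halt: no rule applies after step 2
NF edges: [(0, 1, 'p'), (1, 1, 'q')]

Answer: p:1 q:1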